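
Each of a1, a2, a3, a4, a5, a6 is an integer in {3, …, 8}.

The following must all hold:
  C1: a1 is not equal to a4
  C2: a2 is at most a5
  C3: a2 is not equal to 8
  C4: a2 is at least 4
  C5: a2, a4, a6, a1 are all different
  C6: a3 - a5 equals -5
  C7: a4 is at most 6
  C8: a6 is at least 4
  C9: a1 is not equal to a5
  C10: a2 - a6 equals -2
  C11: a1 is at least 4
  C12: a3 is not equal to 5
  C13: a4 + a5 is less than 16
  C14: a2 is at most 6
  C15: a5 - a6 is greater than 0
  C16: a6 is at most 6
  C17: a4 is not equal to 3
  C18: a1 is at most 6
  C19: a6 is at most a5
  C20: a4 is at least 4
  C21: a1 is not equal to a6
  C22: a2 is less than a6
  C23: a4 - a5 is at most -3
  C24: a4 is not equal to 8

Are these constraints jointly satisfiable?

Constraints 4, 7, 8, 11, 14, 16, 18, and 20 confine each of a2, a4, a6, a1 to the 3 values {4, …, 6}.
Constraint 5 requires all 4 of them to be distinct, but only 3 values are available — impossible by the pigeonhole principle.

Unsatisfiable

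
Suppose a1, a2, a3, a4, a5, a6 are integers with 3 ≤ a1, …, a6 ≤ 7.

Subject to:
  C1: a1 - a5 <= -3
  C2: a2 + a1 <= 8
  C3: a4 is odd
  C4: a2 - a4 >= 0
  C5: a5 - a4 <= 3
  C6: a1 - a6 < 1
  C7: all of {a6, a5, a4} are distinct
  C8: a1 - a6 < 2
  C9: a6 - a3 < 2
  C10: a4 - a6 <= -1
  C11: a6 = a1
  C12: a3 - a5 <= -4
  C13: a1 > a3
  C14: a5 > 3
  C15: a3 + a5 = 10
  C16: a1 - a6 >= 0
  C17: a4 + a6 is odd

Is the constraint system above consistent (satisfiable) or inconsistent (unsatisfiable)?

Unsatisfiable

Constraints 1, 5, 10, and 16 give a1 − a6 ≥ 0, a6 − a4 ≥ 1, a4 − a5 ≥ -3, a5 − a1 ≥ 3.
Adding all 4 inequalities: the left sides telescope to 0, and the right sides sum to 0 + 1 + (-3) + 3 = 1. So 0 ≥ 1, which is false.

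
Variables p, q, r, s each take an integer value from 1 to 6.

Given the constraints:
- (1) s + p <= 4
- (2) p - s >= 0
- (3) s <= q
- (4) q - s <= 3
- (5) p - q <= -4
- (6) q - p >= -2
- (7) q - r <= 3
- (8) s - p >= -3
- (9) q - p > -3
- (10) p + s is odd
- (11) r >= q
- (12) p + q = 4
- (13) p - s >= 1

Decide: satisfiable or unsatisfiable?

Unsatisfiable

Constraints 4, 5, and 13 give p − s ≥ 1, s − q ≥ -3, q − p ≥ 4.
Adding all 3 inequalities: the left sides telescope to 0, and the right sides sum to 1 + (-3) + 4 = 2. So 0 ≥ 2, which is false.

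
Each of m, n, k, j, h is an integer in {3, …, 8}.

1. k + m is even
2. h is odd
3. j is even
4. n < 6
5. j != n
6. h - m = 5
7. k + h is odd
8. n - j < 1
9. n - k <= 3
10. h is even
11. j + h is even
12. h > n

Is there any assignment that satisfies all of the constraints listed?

Unsatisfiable

Constraint 3 makes j even and constraint 2 makes h odd, so j + h must be odd. Constraint 11 says j + h is even — contradiction.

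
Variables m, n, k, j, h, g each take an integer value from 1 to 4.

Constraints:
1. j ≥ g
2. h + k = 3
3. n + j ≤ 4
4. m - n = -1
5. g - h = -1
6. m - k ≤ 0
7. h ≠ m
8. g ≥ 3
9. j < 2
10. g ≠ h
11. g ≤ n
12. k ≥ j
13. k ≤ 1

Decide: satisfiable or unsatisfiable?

Unsatisfiable

From constraints 1 and 8: j ≥ g and g ≥ 3, so j ≥ 3. From constraints 12 and 13: j ≤ k and k ≤ 1, so j ≤ 1. But 1 < 3, so no value of j works.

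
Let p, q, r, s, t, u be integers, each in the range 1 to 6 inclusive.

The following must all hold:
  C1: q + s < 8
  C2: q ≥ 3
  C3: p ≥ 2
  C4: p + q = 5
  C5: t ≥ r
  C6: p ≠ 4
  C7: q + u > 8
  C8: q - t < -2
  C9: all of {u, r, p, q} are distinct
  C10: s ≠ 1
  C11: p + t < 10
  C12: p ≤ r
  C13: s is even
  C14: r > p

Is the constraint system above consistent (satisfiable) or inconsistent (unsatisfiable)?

Satisfiable

Take p = 2, q = 3, r = 5, s = 2, t = 6, u = 6. Then constraint 1: q + s = 5; constraint 4: p + q = 5; constraint 7: q + u = 9, and every other listed constraint is also met.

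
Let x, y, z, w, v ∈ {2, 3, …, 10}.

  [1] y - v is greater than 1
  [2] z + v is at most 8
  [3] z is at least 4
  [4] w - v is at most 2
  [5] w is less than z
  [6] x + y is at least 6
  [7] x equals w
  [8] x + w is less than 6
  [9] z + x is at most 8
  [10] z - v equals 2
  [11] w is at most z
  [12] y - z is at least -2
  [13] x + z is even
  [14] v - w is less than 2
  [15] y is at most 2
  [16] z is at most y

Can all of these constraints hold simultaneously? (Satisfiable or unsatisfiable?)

Unsatisfiable

From constraints 3 and 16: y ≥ z and z ≥ 4, so y ≥ 4. From constraint 15: y ≤ 2. But 2 < 4, so no value of y works.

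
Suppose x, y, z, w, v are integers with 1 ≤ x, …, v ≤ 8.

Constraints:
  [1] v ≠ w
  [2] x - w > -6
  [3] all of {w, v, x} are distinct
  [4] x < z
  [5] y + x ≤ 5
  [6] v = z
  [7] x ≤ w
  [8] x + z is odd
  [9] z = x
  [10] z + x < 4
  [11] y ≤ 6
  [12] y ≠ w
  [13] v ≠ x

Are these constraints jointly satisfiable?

Unsatisfiable

From constraints 6 and 9, v = z = x, so v = x. But constraint 13 says v ≠ x. Contradiction.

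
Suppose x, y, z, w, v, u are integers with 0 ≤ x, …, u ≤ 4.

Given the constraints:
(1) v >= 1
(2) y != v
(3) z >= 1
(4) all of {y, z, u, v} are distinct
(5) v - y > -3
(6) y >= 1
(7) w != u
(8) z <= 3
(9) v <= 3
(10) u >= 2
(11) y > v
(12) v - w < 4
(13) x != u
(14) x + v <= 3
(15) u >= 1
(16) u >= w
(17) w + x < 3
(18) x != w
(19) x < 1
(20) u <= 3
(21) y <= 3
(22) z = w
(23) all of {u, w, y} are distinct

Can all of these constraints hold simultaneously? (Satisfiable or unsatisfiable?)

Unsatisfiable

Constraints 1, 3, 6, 8, 9, 15, 20, and 21 confine each of y, z, u, v to the 3 values {1, …, 3}.
Constraint 4 requires all 4 of them to be distinct, but only 3 values are available — impossible by the pigeonhole principle.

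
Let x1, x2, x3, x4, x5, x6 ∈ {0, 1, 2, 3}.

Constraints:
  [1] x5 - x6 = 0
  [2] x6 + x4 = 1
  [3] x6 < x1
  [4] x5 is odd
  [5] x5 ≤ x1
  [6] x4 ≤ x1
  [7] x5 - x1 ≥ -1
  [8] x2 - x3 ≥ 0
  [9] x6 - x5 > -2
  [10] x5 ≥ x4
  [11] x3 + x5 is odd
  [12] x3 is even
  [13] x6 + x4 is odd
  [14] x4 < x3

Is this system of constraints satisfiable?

Take x1 = 2, x2 = 2, x3 = 2, x4 = 0, x5 = 1, x6 = 1. Then constraint 1: x5 - x6 = 0; constraint 2: x6 + x4 = 1, and every other listed constraint is also met.

Satisfiable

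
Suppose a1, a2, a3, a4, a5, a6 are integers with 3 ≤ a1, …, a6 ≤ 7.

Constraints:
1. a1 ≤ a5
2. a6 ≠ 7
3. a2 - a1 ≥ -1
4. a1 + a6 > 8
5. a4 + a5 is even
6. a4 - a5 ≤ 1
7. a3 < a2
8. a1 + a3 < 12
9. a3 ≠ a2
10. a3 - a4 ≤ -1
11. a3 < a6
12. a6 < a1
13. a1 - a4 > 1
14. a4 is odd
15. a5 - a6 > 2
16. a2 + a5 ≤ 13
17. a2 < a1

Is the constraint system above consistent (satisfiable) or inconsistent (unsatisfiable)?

Take a1 = 7, a2 = 6, a3 = 3, a4 = 5, a5 = 7, a6 = 4. Then constraint 3: a2 - a1 = -1; constraint 4: a1 + a6 = 11, and every other listed constraint is also met.

Satisfiable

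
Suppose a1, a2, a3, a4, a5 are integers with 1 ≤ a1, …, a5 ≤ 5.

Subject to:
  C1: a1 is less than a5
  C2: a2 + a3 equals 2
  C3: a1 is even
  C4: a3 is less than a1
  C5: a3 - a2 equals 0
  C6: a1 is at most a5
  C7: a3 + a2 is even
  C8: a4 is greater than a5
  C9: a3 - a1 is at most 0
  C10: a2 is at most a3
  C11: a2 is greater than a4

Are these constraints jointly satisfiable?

Constraints 1, 8, 9, 10, and 11 give a2 ≤ a3, a3 ≤ a1, a1 < a5, a5 < a4, a4 < a2. Chaining: a2 ≤ a3 ≤ a1 < a5 < a4 < a2, which forces a2 < a2 — impossible.

Unsatisfiable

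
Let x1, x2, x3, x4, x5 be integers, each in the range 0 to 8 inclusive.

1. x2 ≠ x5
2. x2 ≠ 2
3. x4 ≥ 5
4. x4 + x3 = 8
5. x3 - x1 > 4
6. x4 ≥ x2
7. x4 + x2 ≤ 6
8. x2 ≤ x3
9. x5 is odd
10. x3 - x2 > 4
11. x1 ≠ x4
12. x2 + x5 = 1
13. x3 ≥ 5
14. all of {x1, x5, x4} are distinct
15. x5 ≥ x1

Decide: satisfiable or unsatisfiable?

From constraint 3: x4 ≥ 5. From constraint 13: x3 ≥ 5. Hence x4 + x3 ≥ 10. But constraint 4 requires x4 + x3 = 8, and 8 < 10. Contradiction.

Unsatisfiable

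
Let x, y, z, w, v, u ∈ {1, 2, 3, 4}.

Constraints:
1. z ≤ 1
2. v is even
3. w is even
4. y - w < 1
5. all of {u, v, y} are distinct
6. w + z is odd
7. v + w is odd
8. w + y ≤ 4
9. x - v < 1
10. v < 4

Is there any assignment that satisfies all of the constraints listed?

Constraint 2 makes v even and constraint 3 makes w even, so v + w must be even. Constraint 7 says v + w is odd — contradiction.

Unsatisfiable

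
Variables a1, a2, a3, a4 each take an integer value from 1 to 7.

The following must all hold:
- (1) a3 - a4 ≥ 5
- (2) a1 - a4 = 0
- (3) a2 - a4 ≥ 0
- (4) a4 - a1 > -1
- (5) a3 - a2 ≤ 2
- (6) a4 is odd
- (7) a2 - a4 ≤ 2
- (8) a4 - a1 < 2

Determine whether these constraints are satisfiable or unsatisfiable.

Constraints 1, 5, and 7 give a3 − a4 ≥ 5, a4 − a2 ≥ -2, a2 − a3 ≥ -2.
Adding all 3 inequalities: the left sides telescope to 0, and the right sides sum to 5 + (-2) + (-2) = 1. So 0 ≥ 1, which is false.

Unsatisfiable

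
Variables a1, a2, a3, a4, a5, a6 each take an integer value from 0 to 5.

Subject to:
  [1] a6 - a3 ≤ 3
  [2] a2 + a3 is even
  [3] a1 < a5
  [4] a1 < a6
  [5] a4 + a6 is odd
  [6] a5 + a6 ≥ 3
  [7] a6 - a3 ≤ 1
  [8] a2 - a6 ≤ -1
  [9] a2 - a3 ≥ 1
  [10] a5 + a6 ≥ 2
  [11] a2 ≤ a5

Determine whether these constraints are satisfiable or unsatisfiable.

Constraints 7, 8, and 9 give a2 − a3 ≥ 1, a3 − a6 ≥ -1, a6 − a2 ≥ 1.
Adding all 3 inequalities: the left sides telescope to 0, and the right sides sum to 1 + (-1) + 1 = 1. So 0 ≥ 1, which is false.

Unsatisfiable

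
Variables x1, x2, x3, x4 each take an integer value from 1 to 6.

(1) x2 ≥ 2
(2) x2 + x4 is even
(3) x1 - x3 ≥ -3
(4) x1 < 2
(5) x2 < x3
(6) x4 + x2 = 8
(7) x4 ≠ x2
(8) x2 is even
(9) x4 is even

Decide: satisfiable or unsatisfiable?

Setting (x1, x2, x3, x4) = (1, 2, 3, 6) satisfies everything: constraint 2: x2 + x4 = 8 is even; constraint 3: x1 - x3 = -2; constraint 6: x4 + x2 = 8, and the others follow.

Satisfiable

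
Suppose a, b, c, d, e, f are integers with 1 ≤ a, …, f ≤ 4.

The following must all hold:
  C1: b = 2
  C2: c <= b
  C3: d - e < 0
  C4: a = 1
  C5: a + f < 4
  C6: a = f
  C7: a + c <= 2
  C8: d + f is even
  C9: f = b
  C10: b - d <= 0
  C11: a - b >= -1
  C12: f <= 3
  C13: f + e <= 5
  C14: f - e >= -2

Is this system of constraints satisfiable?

Unsatisfiable

Constraint 4 fixes a = 1 and constraint 1 fixes b = 2. Constraints 6 and 9 give a = f = b, so a = b. But 1 ≠ 2 — contradiction.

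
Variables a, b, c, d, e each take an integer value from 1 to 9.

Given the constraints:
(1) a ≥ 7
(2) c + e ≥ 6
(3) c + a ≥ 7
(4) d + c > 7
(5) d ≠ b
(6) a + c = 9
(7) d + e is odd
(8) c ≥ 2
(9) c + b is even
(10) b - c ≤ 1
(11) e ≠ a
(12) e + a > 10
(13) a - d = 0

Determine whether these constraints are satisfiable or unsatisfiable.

Try a = 7, b = 2, c = 2, d = 7, e = 6.
Check constraint 2: c + e = 8; constraint 3: c + a = 9. The remaining constraints are straightforward to verify.

Satisfiable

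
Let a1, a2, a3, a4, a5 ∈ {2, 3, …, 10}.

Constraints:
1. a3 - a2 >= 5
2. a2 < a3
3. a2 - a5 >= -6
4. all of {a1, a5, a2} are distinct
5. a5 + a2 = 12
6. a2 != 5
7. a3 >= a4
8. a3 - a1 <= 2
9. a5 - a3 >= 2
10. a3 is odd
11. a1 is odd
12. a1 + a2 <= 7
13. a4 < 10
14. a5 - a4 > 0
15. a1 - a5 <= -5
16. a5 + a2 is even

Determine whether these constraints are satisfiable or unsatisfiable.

Constraints 1, 3, 8, and 15 give a5 − a1 ≥ 5, a1 − a3 ≥ -2, a3 − a2 ≥ 5, a2 − a5 ≥ -6.
Adding all 4 inequalities: the left sides telescope to 0, and the right sides sum to 5 + (-2) + 5 + (-6) = 2. So 0 ≥ 2, which is false.

Unsatisfiable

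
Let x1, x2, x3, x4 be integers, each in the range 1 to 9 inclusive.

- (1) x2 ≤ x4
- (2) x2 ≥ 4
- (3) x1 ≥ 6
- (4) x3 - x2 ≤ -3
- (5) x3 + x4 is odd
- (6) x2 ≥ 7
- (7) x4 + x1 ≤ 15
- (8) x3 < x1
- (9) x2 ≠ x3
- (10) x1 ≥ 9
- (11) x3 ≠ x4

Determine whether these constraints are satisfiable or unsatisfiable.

From constraints 1 and 6: x4 ≥ x2 ≥ 7. From constraint 10: x1 ≥ 9. Hence x4 + x1 ≥ 16. But constraint 7 requires x4 + x1 ≤ 15, and 15 < 16. Contradiction.

Unsatisfiable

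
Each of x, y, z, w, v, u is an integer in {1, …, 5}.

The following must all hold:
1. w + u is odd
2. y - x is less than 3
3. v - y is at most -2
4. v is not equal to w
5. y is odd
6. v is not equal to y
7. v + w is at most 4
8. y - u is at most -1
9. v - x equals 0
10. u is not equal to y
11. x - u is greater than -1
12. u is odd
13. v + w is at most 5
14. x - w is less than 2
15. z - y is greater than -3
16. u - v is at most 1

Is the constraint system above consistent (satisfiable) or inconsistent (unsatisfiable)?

Constraints 3, 8, and 16 give y − v ≥ 2, v − u ≥ -1, u − y ≥ 1.
Adding all 3 inequalities: the left sides telescope to 0, and the right sides sum to 2 + (-1) + 1 = 2. So 0 ≥ 2, which is false.

Unsatisfiable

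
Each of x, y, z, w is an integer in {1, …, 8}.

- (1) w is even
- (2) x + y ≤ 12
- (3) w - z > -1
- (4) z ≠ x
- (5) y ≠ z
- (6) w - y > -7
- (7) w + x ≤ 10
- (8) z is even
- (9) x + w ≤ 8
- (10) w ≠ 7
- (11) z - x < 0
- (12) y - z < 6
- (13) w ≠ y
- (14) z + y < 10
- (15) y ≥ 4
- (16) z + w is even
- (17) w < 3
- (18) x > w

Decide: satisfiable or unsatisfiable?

Satisfiable

Try x = 5, y = 7, z = 2, w = 2.
Check constraint 2: x + y = 12; constraint 3: w - z = 0; constraint 6: w - y = -5. The remaining constraints are straightforward to verify.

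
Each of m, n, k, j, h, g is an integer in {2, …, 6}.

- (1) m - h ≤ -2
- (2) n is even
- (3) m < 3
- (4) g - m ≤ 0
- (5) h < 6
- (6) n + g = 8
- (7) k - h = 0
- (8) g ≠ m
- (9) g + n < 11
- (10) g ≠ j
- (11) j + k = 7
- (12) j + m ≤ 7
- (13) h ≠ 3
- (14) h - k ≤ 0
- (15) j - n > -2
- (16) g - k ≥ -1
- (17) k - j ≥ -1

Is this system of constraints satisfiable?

Constraints 1, 4, 14, and 16 give h − m ≥ 2, m − g ≥ 0, g − k ≥ -1, k − h ≥ 0.
Adding all 4 inequalities: the left sides telescope to 0, and the right sides sum to 2 + 0 + (-1) + 0 = 1. So 0 ≥ 1, which is false.

Unsatisfiable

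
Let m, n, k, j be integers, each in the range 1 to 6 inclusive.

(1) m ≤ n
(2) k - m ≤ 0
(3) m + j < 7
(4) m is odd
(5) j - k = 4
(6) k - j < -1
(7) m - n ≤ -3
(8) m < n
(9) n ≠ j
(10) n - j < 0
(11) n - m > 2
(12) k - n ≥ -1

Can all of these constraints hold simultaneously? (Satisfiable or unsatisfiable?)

Constraints 2, 7, and 12 give m − k ≥ 0, k − n ≥ -1, n − m ≥ 3.
Adding all 3 inequalities: the left sides telescope to 0, and the right sides sum to 0 + (-1) + 3 = 2. So 0 ≥ 2, which is false.

Unsatisfiable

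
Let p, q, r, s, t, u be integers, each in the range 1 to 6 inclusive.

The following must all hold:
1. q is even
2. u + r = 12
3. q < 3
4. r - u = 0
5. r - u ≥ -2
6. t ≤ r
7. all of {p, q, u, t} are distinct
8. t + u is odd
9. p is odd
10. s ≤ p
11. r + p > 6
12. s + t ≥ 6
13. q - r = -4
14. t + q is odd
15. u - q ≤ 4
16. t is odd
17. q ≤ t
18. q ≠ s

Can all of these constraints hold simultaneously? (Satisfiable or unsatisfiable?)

Satisfiable

Take p = 3, q = 2, r = 6, s = 1, t = 5, u = 6. Then constraint 2: u + r = 12; constraint 4: r - u = 0, and every other listed constraint is also met.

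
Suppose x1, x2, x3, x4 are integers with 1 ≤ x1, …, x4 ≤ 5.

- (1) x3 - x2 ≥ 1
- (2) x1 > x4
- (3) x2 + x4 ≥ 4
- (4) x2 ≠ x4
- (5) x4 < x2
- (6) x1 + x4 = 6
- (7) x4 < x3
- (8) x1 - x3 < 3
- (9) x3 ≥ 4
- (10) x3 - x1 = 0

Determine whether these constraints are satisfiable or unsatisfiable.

The assignment x1 = 5, x2 = 4, x3 = 5, x4 = 1 works:
  constraint 1 holds since x3 - x2 = 1.
  constraint 3 holds since x2 + x4 = 5.
  constraint 6 holds since x1 + x4 = 6.
The rest check out directly.

Satisfiable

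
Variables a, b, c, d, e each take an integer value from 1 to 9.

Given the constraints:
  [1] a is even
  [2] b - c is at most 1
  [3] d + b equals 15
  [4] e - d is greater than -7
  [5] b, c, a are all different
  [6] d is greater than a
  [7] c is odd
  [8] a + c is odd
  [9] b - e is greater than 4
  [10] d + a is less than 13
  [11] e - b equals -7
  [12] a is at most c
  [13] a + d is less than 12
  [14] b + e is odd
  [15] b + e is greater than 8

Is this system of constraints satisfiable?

Satisfiable

Take a = 4, b = 8, c = 7, d = 7, e = 1. Then constraint 2: b - c = 1; constraint 3: d + b = 15, and every other listed constraint is also met.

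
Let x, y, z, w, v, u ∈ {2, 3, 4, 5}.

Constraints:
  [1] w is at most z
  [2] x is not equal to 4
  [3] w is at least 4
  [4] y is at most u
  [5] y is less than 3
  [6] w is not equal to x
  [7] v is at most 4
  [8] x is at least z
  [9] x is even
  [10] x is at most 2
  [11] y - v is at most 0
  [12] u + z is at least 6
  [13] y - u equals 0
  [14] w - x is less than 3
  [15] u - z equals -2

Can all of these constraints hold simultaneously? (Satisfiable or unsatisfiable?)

Unsatisfiable

From constraints 1 and 3: z ≥ w and w ≥ 4, so z ≥ 4. From constraints 8 and 10: z ≤ x and x ≤ 2, so z ≤ 2. But 2 < 4, so no value of z works.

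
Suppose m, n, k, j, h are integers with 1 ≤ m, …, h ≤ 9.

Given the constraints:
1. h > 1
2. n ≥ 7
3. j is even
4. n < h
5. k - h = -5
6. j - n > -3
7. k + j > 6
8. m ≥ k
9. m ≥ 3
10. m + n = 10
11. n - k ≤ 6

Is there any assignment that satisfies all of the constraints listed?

Satisfiable

The assignment m = 3, n = 7, k = 3, j = 6, h = 8 works:
  constraint 5 holds since k - h = -5.
  constraint 6 holds since j - n = -1.
  constraint 7 holds since k + j = 9.
The rest check out directly.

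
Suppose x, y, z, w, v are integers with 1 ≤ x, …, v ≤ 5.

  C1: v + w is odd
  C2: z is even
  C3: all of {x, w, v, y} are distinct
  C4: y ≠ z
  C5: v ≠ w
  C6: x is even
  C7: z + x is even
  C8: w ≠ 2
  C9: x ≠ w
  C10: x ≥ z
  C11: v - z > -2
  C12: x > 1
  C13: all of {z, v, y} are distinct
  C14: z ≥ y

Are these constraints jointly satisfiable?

Try x = 2, y = 1, z = 2, w = 4, v = 3.
Check constraint 3: values 2, 4, 3, 1 are distinct; constraint 11: v - z = 1; constraint 13: values 2, 3, 1 are distinct. The remaining constraints are straightforward to verify.

Satisfiable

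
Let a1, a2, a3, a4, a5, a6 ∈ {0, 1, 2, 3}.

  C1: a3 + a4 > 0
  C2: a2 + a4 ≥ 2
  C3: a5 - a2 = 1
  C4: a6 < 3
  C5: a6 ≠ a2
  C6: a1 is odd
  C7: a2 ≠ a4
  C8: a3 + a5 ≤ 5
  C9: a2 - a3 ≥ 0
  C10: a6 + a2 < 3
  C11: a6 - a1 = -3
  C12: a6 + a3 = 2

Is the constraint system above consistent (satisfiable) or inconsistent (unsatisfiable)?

Satisfiable

The assignment a1 = 3, a2 = 2, a3 = 2, a4 = 1, a5 = 3, a6 = 0 works:
  constraint 1 holds since a3 + a4 = 3.
  constraint 2 holds since a2 + a4 = 3.
  constraint 3 holds since a5 - a2 = 1.
The rest check out directly.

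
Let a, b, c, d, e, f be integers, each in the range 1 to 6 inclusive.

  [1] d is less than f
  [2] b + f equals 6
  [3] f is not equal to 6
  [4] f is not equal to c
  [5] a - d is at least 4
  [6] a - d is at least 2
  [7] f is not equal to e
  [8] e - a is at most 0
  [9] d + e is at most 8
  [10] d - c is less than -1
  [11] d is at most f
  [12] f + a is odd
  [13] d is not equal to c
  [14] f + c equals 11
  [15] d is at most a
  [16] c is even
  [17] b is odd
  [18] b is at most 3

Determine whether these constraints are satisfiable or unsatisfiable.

Setting (a, b, c, d, e, f) = (6, 1, 6, 2, 6, 5) satisfies everything: constraint 2: b + f = 6; constraint 5: a - d = 4, and the others follow.

Satisfiable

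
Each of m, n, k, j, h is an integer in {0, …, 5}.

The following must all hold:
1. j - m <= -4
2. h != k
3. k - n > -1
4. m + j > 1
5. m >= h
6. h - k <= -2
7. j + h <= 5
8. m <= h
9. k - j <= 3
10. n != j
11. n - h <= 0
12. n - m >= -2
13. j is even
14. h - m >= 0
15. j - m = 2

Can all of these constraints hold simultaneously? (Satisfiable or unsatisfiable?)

Constraints 1, 6, 9, 11, and 12 give j − k ≥ -3, k − h ≥ 2, h − n ≥ 0, n − m ≥ -2, m − j ≥ 4.
Adding all 5 inequalities: the left sides telescope to 0, and the right sides sum to (-3) + 2 + 0 + (-2) + 4 = 1. So 0 ≥ 1, which is false.

Unsatisfiable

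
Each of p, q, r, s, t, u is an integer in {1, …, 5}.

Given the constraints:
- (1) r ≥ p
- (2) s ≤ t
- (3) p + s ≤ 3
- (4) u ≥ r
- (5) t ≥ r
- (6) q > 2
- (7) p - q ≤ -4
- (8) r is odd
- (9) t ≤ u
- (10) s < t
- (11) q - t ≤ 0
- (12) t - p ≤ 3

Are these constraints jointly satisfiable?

Constraints 7, 11, and 12 give p − t ≥ -3, t − q ≥ 0, q − p ≥ 4.
Adding all 3 inequalities: the left sides telescope to 0, and the right sides sum to (-3) + 0 + 4 = 1. So 0 ≥ 1, which is false.

Unsatisfiable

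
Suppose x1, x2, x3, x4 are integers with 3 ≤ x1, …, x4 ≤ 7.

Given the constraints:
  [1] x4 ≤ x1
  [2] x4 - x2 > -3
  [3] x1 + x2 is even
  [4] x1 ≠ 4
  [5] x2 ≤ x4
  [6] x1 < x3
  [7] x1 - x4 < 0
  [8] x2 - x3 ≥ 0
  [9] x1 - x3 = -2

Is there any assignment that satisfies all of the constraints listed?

Constraints 1, 5, 6, and 8 give x3 ≤ x2, x2 ≤ x4, x4 ≤ x1, x1 < x3. Chaining: x3 ≤ x2 ≤ x4 ≤ x1 < x3, which forces x3 < x3 — impossible.

Unsatisfiable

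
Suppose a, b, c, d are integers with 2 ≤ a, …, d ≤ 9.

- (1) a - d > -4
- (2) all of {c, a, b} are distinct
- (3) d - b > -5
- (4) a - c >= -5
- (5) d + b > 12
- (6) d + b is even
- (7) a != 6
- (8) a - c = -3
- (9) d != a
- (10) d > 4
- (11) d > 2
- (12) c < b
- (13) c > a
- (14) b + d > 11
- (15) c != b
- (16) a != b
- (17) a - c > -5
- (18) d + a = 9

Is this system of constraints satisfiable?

Satisfiable

The assignment a = 3, b = 8, c = 6, d = 6 works:
  constraint 1 holds since a - d = -3.
  constraint 3 holds since d - b = -2.
The rest check out directly.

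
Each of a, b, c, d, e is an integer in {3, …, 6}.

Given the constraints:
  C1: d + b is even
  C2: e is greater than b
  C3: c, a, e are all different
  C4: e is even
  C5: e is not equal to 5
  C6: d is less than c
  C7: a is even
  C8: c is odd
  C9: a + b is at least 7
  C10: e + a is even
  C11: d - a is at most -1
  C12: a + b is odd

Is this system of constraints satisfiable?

Satisfiable

Setting (a, b, c, d, e) = (6, 3, 5, 3, 4) satisfies everything: constraint 9: a + b = 9; constraint 11: d - a = -3, and the others follow.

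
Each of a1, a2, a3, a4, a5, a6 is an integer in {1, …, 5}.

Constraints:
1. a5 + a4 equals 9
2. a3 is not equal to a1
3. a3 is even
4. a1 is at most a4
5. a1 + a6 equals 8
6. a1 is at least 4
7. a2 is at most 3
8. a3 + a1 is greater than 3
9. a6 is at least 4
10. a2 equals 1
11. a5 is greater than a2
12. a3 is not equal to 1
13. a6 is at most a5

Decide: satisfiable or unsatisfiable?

Satisfiable

One satisfying assignment is a1 = 4, a2 = 1, a3 = 2, a4 = 5, a5 = 4, a6 = 4.
For the less obvious constraints — constraint 1: a5 + a4 = 9; constraint 5: a1 + a6 = 8; constraint 8: a3 + a1 = 6 — and the others hold by inspection.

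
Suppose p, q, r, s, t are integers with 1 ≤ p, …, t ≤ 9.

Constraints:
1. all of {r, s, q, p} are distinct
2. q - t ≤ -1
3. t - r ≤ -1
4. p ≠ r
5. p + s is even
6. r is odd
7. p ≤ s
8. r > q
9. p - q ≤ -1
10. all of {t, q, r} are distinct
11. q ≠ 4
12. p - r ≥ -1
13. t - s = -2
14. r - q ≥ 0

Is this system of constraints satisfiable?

Unsatisfiable

Constraints 2, 3, 9, and 12 give p − r ≥ -1, r − t ≥ 1, t − q ≥ 1, q − p ≥ 1.
Adding all 4 inequalities: the left sides telescope to 0, and the right sides sum to (-1) + 1 + 1 + 1 = 2. So 0 ≥ 2, which is false.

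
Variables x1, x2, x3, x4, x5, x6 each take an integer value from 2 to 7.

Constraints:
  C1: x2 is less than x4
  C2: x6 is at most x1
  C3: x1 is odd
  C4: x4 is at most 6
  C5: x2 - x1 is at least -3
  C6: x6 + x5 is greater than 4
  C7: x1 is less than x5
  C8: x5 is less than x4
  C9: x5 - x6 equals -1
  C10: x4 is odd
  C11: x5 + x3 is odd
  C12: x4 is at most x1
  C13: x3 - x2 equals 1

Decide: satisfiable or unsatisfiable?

Constraints 7, 8, and 12 give x4 ≤ x1, x1 < x5, x5 < x4. Chaining: x4 ≤ x1 < x5 < x4, which forces x4 < x4 — impossible.

Unsatisfiable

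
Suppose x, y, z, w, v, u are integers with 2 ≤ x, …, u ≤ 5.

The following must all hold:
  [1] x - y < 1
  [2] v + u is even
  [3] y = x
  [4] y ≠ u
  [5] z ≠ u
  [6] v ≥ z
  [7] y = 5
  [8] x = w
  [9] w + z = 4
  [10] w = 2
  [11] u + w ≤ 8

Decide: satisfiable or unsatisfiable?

Constraint 7 fixes y = 5 and constraint 10 fixes w = 2. Constraints 3 and 8 give y = x = w, so y = w. But 5 ≠ 2 — contradiction.

Unsatisfiable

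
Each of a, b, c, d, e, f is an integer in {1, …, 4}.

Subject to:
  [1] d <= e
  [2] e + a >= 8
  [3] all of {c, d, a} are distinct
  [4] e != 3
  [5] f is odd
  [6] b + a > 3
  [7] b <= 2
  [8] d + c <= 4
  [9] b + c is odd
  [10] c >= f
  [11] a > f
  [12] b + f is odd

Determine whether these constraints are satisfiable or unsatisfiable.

Satisfiable

One satisfying assignment is a = 4, b = 2, c = 3, d = 1, e = 4, f = 1.
For the less obvious constraints — constraint 2: e + a = 8; constraint 6: b + a = 6; constraint 8: d + c = 4 — and the others hold by inspection.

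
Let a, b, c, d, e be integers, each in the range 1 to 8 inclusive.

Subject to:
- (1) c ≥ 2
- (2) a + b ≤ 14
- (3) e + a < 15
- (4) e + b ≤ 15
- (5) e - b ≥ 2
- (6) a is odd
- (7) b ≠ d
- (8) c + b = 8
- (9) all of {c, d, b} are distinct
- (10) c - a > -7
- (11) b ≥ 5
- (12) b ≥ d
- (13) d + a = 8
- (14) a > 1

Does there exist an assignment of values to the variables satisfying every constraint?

Satisfiable

One satisfying assignment is a = 7, b = 5, c = 3, d = 1, e = 7.
For the less obvious constraints — constraint 2: a + b = 12; constraint 3: e + a = 14; constraint 4: e + b = 12 — and the others hold by inspection.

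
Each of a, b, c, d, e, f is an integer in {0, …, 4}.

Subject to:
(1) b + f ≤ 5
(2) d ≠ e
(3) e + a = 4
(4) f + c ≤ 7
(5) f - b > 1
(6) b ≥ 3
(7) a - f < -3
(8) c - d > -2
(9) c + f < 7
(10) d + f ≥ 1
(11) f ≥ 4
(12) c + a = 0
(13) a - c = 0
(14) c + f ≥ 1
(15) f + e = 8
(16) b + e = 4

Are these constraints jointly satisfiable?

From constraint 6: b ≥ 3. From constraint 11: f ≥ 4. Hence b + f ≥ 7. But constraint 1 requires b + f ≤ 5, and 5 < 7. Contradiction.

Unsatisfiable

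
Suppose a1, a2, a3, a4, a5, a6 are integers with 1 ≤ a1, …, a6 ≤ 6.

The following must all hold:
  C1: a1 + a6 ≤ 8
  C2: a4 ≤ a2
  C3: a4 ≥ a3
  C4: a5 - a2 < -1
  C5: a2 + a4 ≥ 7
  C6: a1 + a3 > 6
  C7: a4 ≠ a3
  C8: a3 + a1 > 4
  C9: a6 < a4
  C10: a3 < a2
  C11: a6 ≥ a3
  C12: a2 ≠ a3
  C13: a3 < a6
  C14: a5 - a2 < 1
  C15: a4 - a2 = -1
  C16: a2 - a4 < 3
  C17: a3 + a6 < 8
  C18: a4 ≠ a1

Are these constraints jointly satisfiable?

Satisfiable

Setting (a1, a2, a3, a4, a5, a6) = (5, 5, 2, 4, 3, 3) satisfies everything: constraint 1: a1 + a6 = 8; constraint 4: a5 - a2 = -2; constraint 5: a2 + a4 = 9, and the others follow.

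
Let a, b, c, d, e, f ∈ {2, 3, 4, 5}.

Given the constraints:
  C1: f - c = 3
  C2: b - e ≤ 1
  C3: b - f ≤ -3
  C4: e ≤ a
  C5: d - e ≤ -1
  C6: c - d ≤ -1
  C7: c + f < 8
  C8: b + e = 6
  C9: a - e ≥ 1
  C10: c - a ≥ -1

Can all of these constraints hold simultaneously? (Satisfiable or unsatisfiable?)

Constraints 5, 6, 9, and 10 give c − a ≥ -1, a − e ≥ 1, e − d ≥ 1, d − c ≥ 1.
Adding all 4 inequalities: the left sides telescope to 0, and the right sides sum to (-1) + 1 + 1 + 1 = 2. So 0 ≥ 2, which is false.

Unsatisfiable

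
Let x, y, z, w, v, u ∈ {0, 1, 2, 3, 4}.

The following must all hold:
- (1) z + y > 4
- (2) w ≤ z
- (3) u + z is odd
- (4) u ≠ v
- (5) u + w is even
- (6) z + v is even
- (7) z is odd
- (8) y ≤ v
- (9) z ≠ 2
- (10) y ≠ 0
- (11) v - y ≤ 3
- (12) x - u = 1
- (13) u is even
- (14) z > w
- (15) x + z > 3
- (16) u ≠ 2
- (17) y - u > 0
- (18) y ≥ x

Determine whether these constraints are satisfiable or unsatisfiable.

The assignment x = 1, y = 3, z = 3, w = 0, v = 3, u = 0 works:
  constraint 1 holds since z + y = 6.
  constraint 11 holds since v - y = 0.
The rest check out directly.

Satisfiable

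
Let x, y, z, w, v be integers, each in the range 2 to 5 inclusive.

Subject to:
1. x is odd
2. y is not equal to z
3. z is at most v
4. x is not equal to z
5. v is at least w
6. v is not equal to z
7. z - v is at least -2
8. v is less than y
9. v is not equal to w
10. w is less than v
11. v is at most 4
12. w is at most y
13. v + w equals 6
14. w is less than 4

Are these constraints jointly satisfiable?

One satisfying assignment is x = 5, y = 5, z = 3, w = 2, v = 4.
For the less obvious constraints — constraint 1: x = 5 is odd; constraint 7: z - v = -1; constraint 13: v + w = 6 — and the others hold by inspection.

Satisfiable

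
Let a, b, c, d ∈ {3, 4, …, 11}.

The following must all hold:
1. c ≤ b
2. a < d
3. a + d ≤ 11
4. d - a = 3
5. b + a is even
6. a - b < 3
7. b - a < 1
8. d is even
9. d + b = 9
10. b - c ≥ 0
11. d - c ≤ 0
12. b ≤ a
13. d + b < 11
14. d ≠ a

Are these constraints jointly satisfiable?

Unsatisfiable

Constraints 1, 2, 11, and 12 give d ≤ c, c ≤ b, b ≤ a, a < d. Chaining: d ≤ c ≤ b ≤ a < d, which forces d < d — impossible.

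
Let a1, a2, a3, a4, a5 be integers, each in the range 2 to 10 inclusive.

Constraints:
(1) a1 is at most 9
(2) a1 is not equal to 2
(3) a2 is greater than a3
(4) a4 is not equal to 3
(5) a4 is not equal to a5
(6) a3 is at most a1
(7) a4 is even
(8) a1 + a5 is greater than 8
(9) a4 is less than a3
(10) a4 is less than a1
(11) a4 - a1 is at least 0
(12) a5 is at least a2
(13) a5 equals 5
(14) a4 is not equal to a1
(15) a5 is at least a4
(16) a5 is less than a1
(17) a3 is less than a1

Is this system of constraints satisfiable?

Unsatisfiable

Constraints 3, 9, 11, 12, and 16 give a5 < a1, a1 ≤ a4, a4 < a3, a3 < a2, a2 ≤ a5. Chaining: a5 < a1 ≤ a4 < a3 < a2 ≤ a5, which forces a5 < a5 — impossible.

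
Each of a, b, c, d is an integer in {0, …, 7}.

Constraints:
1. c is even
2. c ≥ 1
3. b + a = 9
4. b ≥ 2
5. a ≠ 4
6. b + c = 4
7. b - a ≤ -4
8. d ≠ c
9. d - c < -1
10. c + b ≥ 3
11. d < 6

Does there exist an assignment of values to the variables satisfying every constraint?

Satisfiable

The assignment a = 7, b = 2, c = 2, d = 0 works:
  constraint 3 holds since b + a = 9.
  constraint 6 holds since b + c = 4.
  constraint 7 holds since b - a = -5.
The rest check out directly.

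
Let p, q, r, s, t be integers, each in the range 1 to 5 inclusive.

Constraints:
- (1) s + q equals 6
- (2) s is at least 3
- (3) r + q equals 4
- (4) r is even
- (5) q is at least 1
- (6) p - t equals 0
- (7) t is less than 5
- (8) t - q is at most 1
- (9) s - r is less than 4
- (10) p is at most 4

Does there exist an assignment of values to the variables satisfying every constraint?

Satisfiable

One satisfying assignment is p = 3, q = 2, r = 2, s = 4, t = 3.
For the less obvious constraints — constraint 1: s + q = 6; constraint 3: r + q = 4; constraint 6: p - t = 0 — and the others hold by inspection.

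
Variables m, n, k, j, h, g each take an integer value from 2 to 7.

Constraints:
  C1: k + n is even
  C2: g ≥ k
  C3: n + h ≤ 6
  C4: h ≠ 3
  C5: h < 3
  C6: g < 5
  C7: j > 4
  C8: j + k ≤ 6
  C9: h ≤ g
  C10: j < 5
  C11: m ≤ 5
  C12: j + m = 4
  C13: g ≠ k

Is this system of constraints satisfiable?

From constraint 7: j ≥ 5. From constraint 10: j ≤ 4. But 4 < 5, so no value of j works.

Unsatisfiable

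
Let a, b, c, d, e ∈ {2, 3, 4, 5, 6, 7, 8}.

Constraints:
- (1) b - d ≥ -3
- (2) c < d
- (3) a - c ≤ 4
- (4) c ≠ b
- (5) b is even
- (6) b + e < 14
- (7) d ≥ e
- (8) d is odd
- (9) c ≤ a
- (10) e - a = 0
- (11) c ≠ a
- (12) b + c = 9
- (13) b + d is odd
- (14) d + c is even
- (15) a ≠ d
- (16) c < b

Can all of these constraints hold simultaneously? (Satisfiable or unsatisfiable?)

The assignment a = 6, b = 6, c = 3, d = 7, e = 6 works:
  constraint 1 holds since b - d = -1.
  constraint 3 holds since a - c = 3.
  constraint 6 holds since b + e = 12.
The rest check out directly.

Satisfiable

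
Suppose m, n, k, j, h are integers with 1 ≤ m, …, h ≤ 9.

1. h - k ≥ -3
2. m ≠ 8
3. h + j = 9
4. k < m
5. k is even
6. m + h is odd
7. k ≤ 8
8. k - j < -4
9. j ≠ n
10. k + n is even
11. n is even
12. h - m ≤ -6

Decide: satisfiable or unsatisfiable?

Take m = 9, n = 2, k = 2, j = 7, h = 2. Then constraint 1: h - k = 0; constraint 3: h + j = 9; constraint 8: k - j = -5, and every other listed constraint is also met.

Satisfiable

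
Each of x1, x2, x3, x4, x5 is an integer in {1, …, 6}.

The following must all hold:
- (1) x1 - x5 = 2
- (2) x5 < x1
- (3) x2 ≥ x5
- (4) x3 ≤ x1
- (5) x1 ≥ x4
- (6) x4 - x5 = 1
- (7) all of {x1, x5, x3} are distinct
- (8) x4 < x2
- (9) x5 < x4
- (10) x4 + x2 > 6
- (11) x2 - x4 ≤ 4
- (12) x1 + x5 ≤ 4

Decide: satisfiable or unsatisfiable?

The assignment x1 = 3, x2 = 5, x3 = 2, x4 = 2, x5 = 1 works:
  constraint 1 holds since x1 - x5 = 2.
  constraint 6 holds since x4 - x5 = 1.
The rest check out directly.

Satisfiable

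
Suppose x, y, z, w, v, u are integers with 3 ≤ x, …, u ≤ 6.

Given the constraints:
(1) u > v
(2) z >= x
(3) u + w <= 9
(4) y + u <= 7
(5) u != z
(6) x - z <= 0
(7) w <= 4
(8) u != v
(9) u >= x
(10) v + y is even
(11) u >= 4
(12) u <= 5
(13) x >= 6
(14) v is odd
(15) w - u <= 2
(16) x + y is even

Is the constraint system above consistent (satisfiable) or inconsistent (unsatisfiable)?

From constraint 13: x ≥ 6. From constraints 9 and 12: x ≤ u and u ≤ 5, so x ≤ 5. But 5 < 6, so no value of x works.

Unsatisfiable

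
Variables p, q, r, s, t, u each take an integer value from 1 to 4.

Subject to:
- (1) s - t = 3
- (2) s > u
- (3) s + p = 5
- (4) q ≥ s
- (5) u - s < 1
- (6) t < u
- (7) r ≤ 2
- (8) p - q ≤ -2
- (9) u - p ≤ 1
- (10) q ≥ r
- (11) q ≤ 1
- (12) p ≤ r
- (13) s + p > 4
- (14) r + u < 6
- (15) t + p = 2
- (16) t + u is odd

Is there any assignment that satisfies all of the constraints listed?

From constraints 4 and 11: s ≤ q ≤ 1. From constraints 7 and 12: p ≤ r ≤ 2. Hence s + p ≤ 3. But constraint 3 requires s + p = 5, and 5 > 3. Contradiction.

Unsatisfiable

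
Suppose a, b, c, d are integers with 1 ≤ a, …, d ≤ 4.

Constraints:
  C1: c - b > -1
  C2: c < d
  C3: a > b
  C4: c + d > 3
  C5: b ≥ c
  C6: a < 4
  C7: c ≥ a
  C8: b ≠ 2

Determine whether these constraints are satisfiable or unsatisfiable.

Unsatisfiable

Constraints 3, 5, and 7 give b < a, a ≤ c, c ≤ b. Chaining: b < a ≤ c ≤ b, which forces b < b — impossible.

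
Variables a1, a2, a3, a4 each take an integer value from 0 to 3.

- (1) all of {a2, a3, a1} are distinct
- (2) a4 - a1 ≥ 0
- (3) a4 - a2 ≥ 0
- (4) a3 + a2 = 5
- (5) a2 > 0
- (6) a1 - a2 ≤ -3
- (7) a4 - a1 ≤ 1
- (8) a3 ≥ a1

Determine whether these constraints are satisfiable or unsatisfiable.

Constraints 3, 6, and 7 give a1 − a4 ≥ -1, a4 − a2 ≥ 0, a2 − a1 ≥ 3.
Adding all 3 inequalities: the left sides telescope to 0, and the right sides sum to (-1) + 0 + 3 = 2. So 0 ≥ 2, which is false.

Unsatisfiable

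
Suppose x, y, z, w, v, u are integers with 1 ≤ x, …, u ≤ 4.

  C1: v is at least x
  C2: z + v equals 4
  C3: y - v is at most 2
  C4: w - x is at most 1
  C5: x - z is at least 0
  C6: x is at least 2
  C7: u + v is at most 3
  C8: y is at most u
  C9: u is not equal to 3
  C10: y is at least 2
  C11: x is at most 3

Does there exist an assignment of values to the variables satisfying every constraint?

Unsatisfiable

From constraints 8 and 10: u ≥ y ≥ 2. From constraints 1 and 6: v ≥ x ≥ 2. Hence u + v ≥ 4. But constraint 7 requires u + v ≤ 3, and 3 < 4. Contradiction.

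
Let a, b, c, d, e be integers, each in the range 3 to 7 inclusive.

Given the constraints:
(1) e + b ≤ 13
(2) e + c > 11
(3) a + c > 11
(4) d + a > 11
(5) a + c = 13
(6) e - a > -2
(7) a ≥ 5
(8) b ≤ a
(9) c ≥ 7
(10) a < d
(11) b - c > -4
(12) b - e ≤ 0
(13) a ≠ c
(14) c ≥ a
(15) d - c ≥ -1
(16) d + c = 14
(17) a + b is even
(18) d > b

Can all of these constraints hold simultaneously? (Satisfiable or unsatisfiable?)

Satisfiable

The assignment a = 6, b = 6, c = 7, d = 7, e = 7 works:
  constraint 1 holds since e + b = 13.
  constraint 2 holds since e + c = 14.
The rest check out directly.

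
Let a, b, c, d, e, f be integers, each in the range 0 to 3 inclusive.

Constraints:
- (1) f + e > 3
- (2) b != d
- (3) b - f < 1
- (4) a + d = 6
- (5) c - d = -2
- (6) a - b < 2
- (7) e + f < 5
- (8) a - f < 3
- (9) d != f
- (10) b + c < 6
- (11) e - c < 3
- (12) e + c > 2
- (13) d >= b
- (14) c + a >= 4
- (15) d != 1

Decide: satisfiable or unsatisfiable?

Setting (a, b, c, d, e, f) = (3, 2, 1, 3, 2, 2) satisfies everything: constraint 1: f + e = 4; constraint 3: b - f = 0, and the others follow.

Satisfiable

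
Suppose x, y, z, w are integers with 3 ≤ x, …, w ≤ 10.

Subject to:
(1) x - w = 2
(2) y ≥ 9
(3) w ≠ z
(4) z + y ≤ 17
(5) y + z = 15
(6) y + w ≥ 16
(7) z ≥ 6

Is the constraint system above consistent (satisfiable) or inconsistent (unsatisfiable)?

One satisfying assignment is x = 10, y = 9, z = 6, w = 8.
For the less obvious constraints — constraint 1: x - w = 2; constraint 4: z + y = 15; constraint 5: y + z = 15 — and the others hold by inspection.

Satisfiable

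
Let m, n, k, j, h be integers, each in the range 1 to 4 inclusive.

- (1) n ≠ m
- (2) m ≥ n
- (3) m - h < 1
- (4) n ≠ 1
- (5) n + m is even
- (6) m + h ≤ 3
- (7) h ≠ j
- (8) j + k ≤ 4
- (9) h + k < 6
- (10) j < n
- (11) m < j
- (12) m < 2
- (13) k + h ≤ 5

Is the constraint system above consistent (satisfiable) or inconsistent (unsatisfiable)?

Unsatisfiable

Constraints 2, 10, and 11 give m < j, j < n, n ≤ m. Chaining: m < j < n ≤ m, which forces m < m — impossible.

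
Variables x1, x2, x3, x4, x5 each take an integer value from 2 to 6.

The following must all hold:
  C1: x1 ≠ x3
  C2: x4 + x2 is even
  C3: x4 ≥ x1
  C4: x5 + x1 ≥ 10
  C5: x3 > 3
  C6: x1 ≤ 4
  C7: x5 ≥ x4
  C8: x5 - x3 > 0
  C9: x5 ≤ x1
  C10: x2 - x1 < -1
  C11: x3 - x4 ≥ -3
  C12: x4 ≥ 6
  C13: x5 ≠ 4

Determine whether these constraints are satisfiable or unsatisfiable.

Unsatisfiable

From constraints 7 and 12: x5 ≥ x4 and x4 ≥ 6, so x5 ≥ 6. From constraints 6 and 9: x5 ≤ x1 and x1 ≤ 4, so x5 ≤ 4. But 4 < 6, so no value of x5 works.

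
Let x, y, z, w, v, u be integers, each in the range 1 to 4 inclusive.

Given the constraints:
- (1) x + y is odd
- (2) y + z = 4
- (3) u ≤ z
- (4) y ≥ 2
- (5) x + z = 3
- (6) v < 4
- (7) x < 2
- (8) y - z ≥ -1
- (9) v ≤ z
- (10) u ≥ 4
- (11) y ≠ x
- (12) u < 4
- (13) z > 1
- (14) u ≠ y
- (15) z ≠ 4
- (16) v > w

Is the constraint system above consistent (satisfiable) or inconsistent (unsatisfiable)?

Unsatisfiable

From constraint 4: y ≥ 2. From constraints 3 and 10: z ≥ u ≥ 4. Hence y + z ≥ 6. But constraint 2 requires y + z = 4, and 4 < 6. Contradiction.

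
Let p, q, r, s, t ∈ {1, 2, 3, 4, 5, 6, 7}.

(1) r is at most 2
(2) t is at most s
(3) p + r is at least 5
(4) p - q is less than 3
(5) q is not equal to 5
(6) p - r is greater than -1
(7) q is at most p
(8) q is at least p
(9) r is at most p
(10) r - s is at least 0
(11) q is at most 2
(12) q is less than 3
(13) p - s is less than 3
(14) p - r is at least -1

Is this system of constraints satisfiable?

From constraints 8 and 11: p ≤ q ≤ 2. From constraint 1: r ≤ 2. Hence p + r ≤ 4. But constraint 3 requires p + r ≥ 5, and 5 > 4. Contradiction.

Unsatisfiable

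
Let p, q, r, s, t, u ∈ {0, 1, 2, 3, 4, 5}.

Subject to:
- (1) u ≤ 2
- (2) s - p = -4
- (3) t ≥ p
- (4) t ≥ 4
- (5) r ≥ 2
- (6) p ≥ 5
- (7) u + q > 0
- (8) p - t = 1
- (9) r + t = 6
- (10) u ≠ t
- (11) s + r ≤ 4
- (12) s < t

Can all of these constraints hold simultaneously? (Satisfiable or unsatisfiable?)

Unsatisfiable

From constraint 5: r ≥ 2. From constraints 3 and 6: t ≥ p ≥ 5. Hence r + t ≥ 7. But constraint 9 requires r + t = 6, and 6 < 7. Contradiction.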